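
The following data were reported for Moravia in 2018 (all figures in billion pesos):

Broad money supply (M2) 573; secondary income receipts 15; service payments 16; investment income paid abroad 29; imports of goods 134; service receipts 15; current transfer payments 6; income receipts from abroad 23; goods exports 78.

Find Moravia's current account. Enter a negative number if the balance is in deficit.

Goods balance = 78 - 134 = -56
Services balance = 15 - 16 = -1
Trade balance (goods + services) = -56 + (-1) = -57
Net primary income = 23 - 29 = -6
Net secondary income = 15 - 6 = 9
Current account = -57 + (-6) + 9 = -54

-54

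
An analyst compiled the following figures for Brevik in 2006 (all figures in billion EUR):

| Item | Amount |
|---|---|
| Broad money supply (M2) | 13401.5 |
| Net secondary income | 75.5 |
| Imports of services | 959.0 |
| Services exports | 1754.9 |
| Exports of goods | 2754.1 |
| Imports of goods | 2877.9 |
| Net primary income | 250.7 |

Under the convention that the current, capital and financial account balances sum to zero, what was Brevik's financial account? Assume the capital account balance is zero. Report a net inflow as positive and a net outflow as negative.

Goods balance = 2754.1 - 2877.9 = -123.8
Services balance = 1754.9 - 959.0 = 795.9
Trade balance (goods + services) = -123.8 + 795.9 = 672.1
Net primary income = 250.7
Net secondary income = 75.5
Current account = 672.1 + 250.7 + 75.5 = 998.3
Financial account = -(998.3) = -998.3

-998.3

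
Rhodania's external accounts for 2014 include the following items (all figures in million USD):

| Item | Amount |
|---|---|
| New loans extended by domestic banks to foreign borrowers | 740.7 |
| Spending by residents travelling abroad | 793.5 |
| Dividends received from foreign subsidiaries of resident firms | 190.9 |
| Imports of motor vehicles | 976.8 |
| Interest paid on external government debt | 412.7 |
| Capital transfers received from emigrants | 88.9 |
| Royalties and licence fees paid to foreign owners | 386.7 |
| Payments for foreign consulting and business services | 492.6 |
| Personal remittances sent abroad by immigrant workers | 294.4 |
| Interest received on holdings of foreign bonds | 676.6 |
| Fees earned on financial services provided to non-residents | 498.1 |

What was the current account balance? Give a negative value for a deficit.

Goods: -976.8
Services: -386.7 - 492.6 + 498.1 - 793.5 = -1174.7
Primary income: 676.6 + 190.9 - 412.7 = 454.8
Secondary income: -294.4
Current account = (-976.8) + (-1174.7) + 454.8 + (-294.4) = -1991.1
(Excluded from the current account — financial account: new loans extended by domestic banks to foreign borrowers 740.7; capital account: capital transfers received from emigrants 88.9.)

-1991.1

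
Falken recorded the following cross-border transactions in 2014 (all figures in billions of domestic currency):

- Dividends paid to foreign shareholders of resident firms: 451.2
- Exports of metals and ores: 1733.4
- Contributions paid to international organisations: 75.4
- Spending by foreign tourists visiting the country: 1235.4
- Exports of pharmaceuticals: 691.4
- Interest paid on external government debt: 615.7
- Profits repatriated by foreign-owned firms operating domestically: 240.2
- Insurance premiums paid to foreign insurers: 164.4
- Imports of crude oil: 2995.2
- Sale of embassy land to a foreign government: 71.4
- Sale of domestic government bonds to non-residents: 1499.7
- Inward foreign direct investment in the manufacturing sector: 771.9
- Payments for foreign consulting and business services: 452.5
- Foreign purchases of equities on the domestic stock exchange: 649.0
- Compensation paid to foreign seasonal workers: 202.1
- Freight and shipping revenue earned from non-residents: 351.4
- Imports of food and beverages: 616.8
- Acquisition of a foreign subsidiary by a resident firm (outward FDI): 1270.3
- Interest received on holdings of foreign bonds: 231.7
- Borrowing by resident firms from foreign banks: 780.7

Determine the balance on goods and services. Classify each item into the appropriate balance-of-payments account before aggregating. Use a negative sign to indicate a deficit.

-217.3

Goods: 1733.4 + 691.4 - 2995.2 - 616.8 = -1187.2
Services: 351.4 + 1235.4 - 164.4 - 452.5 = 969.9
Trade balance = -1187.2 + 969.9 = -217.3
(Excluded from the trade balance — primary income: dividends paid to foreign shareholders of resident firms 451.2, interest paid on external government debt 615.7, profits repatriated by foreign-owned firms operating domestically 240.2, compensation paid to foreign seasonal workers 202.1, interest received on holdings of foreign bonds 231.7; secondary income: contributions paid to international organisations 75.4; capital account: sale of embassy land to a foreign government 71.4; financial account: sale of domestic government bonds to non-residents 1499.7, inward foreign direct investment in the manufacturing sector 771.9, foreign purchases of equities on the domestic stock exchange 649.0, acquisition of a foreign subsidiary by a resident firm (outward FDI) 1270.3, borrowing by resident firms from foreign banks 780.7.)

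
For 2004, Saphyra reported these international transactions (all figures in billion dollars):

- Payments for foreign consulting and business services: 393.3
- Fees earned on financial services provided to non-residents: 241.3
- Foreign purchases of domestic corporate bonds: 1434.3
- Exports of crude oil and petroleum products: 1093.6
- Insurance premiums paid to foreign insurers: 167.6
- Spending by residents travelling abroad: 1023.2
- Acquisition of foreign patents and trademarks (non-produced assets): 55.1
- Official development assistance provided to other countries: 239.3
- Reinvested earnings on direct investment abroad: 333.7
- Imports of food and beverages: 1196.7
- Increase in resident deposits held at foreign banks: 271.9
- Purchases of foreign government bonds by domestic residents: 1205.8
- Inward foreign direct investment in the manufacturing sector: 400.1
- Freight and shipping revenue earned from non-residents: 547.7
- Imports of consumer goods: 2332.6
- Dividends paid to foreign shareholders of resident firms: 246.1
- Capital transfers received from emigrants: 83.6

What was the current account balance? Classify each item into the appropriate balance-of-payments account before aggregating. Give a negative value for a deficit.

Goods: -1196.7 - 2332.6 + 1093.6 = -2435.7
Services: 547.7 - 167.6 - 393.3 + 241.3 - 1023.2 = -795.1
Primary income: -246.1 + 333.7 = 87.6
Secondary income: -239.3
Current account = (-2435.7) + (-795.1) + 87.6 + (-239.3) = -3382.5
(Excluded from the current account — financial account: foreign purchases of domestic corporate bonds 1434.3, increase in resident deposits held at foreign banks 271.9, purchases of foreign government bonds by domestic residents 1205.8, inward foreign direct investment in the manufacturing sector 400.1; capital account: acquisition of foreign patents and trademarks (non-produced assets) 55.1, capital transfers received from emigrants 83.6.)

-3382.5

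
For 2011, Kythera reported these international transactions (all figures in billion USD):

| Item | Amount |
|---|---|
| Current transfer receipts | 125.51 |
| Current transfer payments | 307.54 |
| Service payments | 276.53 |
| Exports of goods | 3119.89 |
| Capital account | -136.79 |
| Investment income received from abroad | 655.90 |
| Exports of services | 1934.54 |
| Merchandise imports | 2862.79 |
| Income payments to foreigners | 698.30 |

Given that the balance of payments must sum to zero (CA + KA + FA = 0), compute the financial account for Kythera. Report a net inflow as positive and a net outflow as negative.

Goods balance = 3119.89 - 2862.79 = 257.10
Services balance = 1934.54 - 276.53 = 1658.01
Trade balance (goods + services) = 257.10 + 1658.01 = 1915.11
Net primary income = 655.90 - 698.30 = -42.40
Net secondary income = 125.51 - 307.54 = -182.03
Current account = 1915.11 + (-42.40) + (-182.03) = 1690.68
Financial account = -(1690.68 + (-136.79)) = -1553.89

-1553.89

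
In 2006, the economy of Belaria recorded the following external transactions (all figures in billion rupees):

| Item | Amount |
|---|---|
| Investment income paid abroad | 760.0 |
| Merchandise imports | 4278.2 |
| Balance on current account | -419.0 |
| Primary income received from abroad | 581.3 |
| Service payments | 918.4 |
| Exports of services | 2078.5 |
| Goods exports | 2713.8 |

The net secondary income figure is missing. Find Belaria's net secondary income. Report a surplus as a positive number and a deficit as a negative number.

Current account = goods balance + services balance + net primary income + net secondary income
Sum of the known components = -583.0
Net secondary income = CA - (known components) = -419.0 - (-583.0) = 164.0

164.0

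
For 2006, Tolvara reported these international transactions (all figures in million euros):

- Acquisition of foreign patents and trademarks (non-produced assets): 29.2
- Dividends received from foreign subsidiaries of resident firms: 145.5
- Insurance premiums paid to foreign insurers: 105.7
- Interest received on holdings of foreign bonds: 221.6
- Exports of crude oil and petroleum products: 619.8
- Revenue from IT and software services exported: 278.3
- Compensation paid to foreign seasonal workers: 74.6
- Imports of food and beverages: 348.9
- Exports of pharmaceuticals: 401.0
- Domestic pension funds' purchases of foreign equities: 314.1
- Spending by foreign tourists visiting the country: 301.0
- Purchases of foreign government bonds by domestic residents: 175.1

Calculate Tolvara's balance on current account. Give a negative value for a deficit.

1438.0

Goods: -348.9 + 619.8 + 401.0 = 671.9
Services: 278.3 + 301.0 - 105.7 = 473.6
Primary income: -74.6 + 221.6 + 145.5 = 292.5
Current account = 671.9 + 473.6 + 292.5 = 1438.0
(Excluded from the current account — capital account: acquisition of foreign patents and trademarks (non-produced assets) 29.2; financial account: domestic pension funds' purchases of foreign equities 314.1, purchases of foreign government bonds by domestic residents 175.1.)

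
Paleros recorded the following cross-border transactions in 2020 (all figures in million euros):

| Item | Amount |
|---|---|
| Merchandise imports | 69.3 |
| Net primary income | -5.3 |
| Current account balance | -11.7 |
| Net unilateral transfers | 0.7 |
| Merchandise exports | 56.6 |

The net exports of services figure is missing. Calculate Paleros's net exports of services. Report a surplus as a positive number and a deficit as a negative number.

5.6

Current account = goods balance + services balance + net primary income + net secondary income
Sum of the known components = -17.3
Net exports of services = CA - (known components) = -11.7 - (-17.3) = 5.6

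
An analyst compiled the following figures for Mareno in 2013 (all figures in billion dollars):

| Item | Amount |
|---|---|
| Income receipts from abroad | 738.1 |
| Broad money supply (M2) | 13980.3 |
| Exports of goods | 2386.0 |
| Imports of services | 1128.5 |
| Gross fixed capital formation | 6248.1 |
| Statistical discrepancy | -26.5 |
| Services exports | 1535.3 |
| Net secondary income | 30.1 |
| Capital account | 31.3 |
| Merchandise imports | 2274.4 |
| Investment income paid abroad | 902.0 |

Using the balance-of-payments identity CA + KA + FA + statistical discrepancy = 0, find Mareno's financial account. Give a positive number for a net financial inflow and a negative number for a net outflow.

Goods balance = 2386.0 - 2274.4 = 111.6
Services balance = 1535.3 - 1128.5 = 406.8
Trade balance (goods + services) = 111.6 + 406.8 = 518.4
Net primary income = 738.1 - 902.0 = -163.9
Net secondary income = 30.1
Current account = 518.4 + (-163.9) + 30.1 = 384.6
Financial account = -(384.6 + 31.3 + (-26.5)) = -389.4

-389.4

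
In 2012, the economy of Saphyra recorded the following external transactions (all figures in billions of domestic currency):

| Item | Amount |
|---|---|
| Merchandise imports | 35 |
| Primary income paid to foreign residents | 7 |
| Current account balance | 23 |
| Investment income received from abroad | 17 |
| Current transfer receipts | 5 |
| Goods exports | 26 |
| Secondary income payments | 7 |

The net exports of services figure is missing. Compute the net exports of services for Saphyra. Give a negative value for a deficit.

24

Current account = goods balance + services balance + net primary income + net secondary income
Sum of the known components = -1
Net exports of services = CA - (known components) = 23 - (-1) = 24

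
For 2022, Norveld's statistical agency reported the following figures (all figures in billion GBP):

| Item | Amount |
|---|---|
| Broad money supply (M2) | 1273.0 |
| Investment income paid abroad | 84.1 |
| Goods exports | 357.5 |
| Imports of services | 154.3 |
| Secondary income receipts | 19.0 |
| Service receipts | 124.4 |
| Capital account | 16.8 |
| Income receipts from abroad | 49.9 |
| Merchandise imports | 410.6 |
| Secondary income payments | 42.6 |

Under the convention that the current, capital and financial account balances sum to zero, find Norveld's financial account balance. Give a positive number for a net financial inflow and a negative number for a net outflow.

124.0

Goods balance = 357.5 - 410.6 = -53.1
Services balance = 124.4 - 154.3 = -29.9
Trade balance (goods + services) = -53.1 + (-29.9) = -83.0
Net primary income = 49.9 - 84.1 = -34.2
Net secondary income = 19.0 - 42.6 = -23.6
Current account = -83.0 + (-34.2) + (-23.6) = -140.8
Financial account = -(-140.8 + 16.8) = 124.0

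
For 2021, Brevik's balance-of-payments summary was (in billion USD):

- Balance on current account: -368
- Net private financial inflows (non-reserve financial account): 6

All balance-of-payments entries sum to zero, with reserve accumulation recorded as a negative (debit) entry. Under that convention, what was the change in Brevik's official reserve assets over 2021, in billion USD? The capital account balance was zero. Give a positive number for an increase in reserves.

-362

Official reserve transactions balance = -((-368) + 6) = 362
An accumulation of reserves is recorded as a debit (negative entry), so the change in the stock of reserves is the negative of that balance.
Change in official reserves = -(362) = -362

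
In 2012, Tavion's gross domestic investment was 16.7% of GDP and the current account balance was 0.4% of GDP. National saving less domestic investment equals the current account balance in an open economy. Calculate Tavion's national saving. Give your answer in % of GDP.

S - I = CA (net lending to the rest of the world).
S = I + CA = 16.7 + 0.4 = 17.1

17.1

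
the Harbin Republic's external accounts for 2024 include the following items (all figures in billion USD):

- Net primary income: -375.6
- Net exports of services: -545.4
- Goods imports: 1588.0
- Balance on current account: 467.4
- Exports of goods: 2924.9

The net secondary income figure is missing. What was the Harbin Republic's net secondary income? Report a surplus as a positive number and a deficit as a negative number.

51.5

Current account = goods balance + services balance + net primary income + net secondary income
Sum of the known components = 415.9
Net secondary income = CA - (known components) = 467.4 - 415.9 = 51.5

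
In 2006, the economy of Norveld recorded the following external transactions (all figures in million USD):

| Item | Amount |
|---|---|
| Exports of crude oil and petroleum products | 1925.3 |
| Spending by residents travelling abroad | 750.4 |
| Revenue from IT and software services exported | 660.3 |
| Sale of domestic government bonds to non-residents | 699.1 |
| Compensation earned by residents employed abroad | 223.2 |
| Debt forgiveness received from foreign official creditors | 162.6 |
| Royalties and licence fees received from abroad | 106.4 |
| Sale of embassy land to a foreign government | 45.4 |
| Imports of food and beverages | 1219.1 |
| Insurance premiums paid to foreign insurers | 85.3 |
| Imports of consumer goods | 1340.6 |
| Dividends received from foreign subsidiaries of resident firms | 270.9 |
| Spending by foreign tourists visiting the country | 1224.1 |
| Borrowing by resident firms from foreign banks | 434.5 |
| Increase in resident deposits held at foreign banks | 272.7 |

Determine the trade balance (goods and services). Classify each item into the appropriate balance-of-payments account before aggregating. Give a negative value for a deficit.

Goods: -1340.6 - 1219.1 + 1925.3 = -634.4
Services: -750.4 + 106.4 + 660.3 - 85.3 + 1224.1 = 1155.1
Trade balance = -634.4 + 1155.1 = 520.7
(Excluded from the trade balance — financial account: sale of domestic government bonds to non-residents 699.1, borrowing by resident firms from foreign banks 434.5, increase in resident deposits held at foreign banks 272.7; primary income: compensation earned by residents employed abroad 223.2, dividends received from foreign subsidiaries of resident firms 270.9; capital account: debt forgiveness received from foreign official creditors 162.6, sale of embassy land to a foreign government 45.4.)

520.7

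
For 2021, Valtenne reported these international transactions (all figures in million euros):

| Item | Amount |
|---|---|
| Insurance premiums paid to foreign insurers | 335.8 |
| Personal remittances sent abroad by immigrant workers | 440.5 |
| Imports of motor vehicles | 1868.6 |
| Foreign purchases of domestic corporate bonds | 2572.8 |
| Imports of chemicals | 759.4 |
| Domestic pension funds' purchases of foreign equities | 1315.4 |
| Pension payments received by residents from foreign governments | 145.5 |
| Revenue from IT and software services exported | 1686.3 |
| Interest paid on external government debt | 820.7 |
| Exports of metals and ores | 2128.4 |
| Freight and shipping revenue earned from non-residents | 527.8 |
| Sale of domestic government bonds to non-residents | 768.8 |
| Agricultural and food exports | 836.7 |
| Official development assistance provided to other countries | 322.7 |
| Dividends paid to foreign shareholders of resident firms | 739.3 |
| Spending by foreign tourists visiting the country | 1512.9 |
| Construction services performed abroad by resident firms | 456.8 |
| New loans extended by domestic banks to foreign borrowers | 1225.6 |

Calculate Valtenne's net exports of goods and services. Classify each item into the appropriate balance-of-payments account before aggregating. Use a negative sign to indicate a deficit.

Goods: 836.7 + 2128.4 - 759.4 - 1868.6 = 337.1
Services: 456.8 - 335.8 + 1512.9 + 1686.3 + 527.8 = 3848.0
Trade balance = 337.1 + 3848.0 = 4185.1
(Excluded from the trade balance — secondary income: personal remittances sent abroad by immigrant workers 440.5, pension payments received by residents from foreign governments 145.5, official development assistance provided to other countries 322.7; financial account: foreign purchases of domestic corporate bonds 2572.8, domestic pension funds' purchases of foreign equities 1315.4, sale of domestic government bonds to non-residents 768.8, new loans extended by domestic banks to foreign borrowers 1225.6; primary income: interest paid on external government debt 820.7, dividends paid to foreign shareholders of resident firms 739.3.)

4185.1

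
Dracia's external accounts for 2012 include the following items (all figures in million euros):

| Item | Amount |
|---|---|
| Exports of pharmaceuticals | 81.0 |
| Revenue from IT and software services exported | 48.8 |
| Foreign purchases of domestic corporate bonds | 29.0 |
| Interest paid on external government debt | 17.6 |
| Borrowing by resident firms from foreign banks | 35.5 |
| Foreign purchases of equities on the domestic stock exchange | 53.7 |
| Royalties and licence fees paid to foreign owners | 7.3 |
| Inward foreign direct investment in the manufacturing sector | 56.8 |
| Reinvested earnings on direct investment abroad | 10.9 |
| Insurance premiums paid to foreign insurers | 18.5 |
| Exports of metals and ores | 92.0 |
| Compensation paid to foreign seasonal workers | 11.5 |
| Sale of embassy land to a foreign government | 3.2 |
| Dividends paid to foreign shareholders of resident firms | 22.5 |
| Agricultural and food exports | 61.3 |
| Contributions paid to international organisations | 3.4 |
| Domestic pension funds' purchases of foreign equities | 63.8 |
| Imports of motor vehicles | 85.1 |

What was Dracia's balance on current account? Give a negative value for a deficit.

Goods: 92.0 - 85.1 + 61.3 + 81.0 = 149.2
Services: -7.3 - 18.5 + 48.8 = 23.0
Primary income: -22.5 - 11.5 + 10.9 - 17.6 = -40.7
Secondary income: -3.4
Current account = 149.2 + 23.0 + (-40.7) + (-3.4) = 128.1
(Excluded from the current account — financial account: foreign purchases of domestic corporate bonds 29.0, borrowing by resident firms from foreign banks 35.5, foreign purchases of equities on the domestic stock exchange 53.7, inward foreign direct investment in the manufacturing sector 56.8, domestic pension funds' purchases of foreign equities 63.8; capital account: sale of embassy land to a foreign government 3.2.)

128.1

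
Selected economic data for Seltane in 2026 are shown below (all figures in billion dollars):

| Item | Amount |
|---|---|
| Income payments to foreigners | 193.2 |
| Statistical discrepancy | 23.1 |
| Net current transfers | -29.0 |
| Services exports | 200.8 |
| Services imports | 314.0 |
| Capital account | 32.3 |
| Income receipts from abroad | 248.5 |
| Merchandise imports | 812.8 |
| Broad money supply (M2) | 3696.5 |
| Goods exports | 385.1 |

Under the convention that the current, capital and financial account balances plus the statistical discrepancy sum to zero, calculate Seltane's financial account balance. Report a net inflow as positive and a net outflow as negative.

Goods balance = 385.1 - 812.8 = -427.7
Services balance = 200.8 - 314.0 = -113.2
Trade balance (goods + services) = -427.7 + (-113.2) = -540.9
Net primary income = 248.5 - 193.2 = 55.3
Net secondary income = -29.0
Current account = -540.9 + 55.3 + (-29.0) = -514.6
Financial account = -(-514.6 + 32.3 + 23.1) = 459.2

459.2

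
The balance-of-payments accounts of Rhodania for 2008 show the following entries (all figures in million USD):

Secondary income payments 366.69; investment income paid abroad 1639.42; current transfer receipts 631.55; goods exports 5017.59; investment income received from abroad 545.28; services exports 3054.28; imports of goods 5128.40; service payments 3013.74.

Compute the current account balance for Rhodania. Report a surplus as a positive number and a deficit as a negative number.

Goods balance = 5017.59 - 5128.40 = -110.81
Services balance = 3054.28 - 3013.74 = 40.54
Trade balance (goods + services) = -110.81 + 40.54 = -70.27
Net primary income = 545.28 - 1639.42 = -1094.14
Net secondary income = 631.55 - 366.69 = 264.86
Current account = -70.27 + (-1094.14) + 264.86 = -899.55

-899.55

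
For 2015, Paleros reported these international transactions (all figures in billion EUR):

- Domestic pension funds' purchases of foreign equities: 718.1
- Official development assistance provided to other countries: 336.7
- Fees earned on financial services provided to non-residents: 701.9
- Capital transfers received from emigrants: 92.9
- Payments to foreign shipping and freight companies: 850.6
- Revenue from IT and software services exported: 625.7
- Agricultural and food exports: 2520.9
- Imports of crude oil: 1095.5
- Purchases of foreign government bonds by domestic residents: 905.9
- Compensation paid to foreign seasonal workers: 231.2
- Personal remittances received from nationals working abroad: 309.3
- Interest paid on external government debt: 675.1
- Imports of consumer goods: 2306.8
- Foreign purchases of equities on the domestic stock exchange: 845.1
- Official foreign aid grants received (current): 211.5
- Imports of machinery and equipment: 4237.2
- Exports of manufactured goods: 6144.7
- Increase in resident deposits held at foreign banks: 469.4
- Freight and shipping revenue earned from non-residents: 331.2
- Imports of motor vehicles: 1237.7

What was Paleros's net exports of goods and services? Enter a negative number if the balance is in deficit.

596.6

Goods: 2520.9 + 6144.7 - 4237.2 - 1095.5 - 2306.8 - 1237.7 = -211.6
Services: 331.2 + 701.9 - 850.6 + 625.7 = 808.2
Trade balance = -211.6 + 808.2 = 596.6
(Excluded from the trade balance — financial account: domestic pension funds' purchases of foreign equities 718.1, purchases of foreign government bonds by domestic residents 905.9, foreign purchases of equities on the domestic stock exchange 845.1, increase in resident deposits held at foreign banks 469.4; secondary income: official development assistance provided to other countries 336.7, personal remittances received from nationals working abroad 309.3, official foreign aid grants received (current) 211.5; capital account: capital transfers received from emigrants 92.9; primary income: compensation paid to foreign seasonal workers 231.2, interest paid on external government debt 675.1.)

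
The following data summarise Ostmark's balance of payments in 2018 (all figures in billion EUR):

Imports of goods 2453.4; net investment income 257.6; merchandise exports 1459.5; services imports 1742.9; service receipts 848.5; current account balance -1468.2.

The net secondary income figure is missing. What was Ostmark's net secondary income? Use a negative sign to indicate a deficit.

Current account = goods balance + services balance + net primary income + net secondary income
Sum of the known components = -1630.7
Net secondary income = CA - (known components) = -1468.2 - (-1630.7) = 162.5

162.5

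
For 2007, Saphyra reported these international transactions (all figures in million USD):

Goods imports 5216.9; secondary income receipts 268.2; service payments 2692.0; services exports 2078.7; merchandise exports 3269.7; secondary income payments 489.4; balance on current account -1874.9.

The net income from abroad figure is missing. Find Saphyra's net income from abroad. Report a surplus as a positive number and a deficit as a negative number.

906.8

Current account = goods balance + services balance + net primary income + net secondary income
Sum of the known components = -2781.7
Net income from abroad = CA - (known components) = -1874.9 - (-2781.7) = 906.8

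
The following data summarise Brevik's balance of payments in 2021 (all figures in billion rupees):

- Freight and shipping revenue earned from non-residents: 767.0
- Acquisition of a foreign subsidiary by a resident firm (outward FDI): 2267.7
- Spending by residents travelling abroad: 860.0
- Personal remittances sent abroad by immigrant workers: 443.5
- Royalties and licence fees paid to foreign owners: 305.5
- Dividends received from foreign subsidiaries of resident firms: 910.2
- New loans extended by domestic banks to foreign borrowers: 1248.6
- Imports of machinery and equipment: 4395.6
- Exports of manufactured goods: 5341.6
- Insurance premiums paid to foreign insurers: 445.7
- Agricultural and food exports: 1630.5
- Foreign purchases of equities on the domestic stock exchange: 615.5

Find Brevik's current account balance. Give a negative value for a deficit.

2199.0

Goods: 1630.5 - 4395.6 + 5341.6 = 2576.5
Services: -305.5 - 445.7 - 860.0 + 767.0 = -844.2
Primary income: 910.2
Secondary income: -443.5
Current account = 2576.5 + (-844.2) + 910.2 + (-443.5) = 2199.0
(Excluded from the current account — financial account: acquisition of a foreign subsidiary by a resident firm (outward FDI) 2267.7, new loans extended by domestic banks to foreign borrowers 1248.6, foreign purchases of equities on the domestic stock exchange 615.5.)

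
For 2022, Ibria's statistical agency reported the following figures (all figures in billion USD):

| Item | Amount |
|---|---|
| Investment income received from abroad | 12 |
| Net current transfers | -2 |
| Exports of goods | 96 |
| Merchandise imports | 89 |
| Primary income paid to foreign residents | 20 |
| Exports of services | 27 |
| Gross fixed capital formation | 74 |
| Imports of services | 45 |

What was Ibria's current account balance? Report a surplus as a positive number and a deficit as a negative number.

-21

Goods balance = 96 - 89 = 7
Services balance = 27 - 45 = -18
Trade balance (goods + services) = 7 + (-18) = -11
Net primary income = 12 - 20 = -8
Net secondary income = -2
Current account = -11 + (-8) + (-2) = -21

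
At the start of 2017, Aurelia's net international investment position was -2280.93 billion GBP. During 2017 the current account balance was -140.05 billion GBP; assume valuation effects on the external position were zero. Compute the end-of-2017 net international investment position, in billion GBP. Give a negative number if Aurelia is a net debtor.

With no valuation effects, change in NIIP = current account = -140.05
End-of-year NIIP = -2280.93 + (-140.05) = -2420.98

-2420.98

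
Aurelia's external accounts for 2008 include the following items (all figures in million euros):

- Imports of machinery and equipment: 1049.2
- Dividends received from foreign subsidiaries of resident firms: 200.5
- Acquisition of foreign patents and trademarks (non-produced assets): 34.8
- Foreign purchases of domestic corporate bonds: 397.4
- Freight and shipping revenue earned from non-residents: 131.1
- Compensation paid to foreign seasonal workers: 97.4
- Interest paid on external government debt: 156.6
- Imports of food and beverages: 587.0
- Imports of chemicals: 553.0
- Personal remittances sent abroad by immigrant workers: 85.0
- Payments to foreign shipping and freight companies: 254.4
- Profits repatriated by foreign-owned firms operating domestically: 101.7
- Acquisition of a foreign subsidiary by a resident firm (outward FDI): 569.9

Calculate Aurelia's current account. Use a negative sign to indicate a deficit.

-2552.7

Goods: -587.0 - 553.0 - 1049.2 = -2189.2
Services: -254.4 + 131.1 = -123.3
Primary income: -97.4 - 156.6 + 200.5 - 101.7 = -155.2
Secondary income: -85.0
Current account = (-2189.2) + (-123.3) + (-155.2) + (-85.0) = -2552.7
(Excluded from the current account — capital account: acquisition of foreign patents and trademarks (non-produced assets) 34.8; financial account: foreign purchases of domestic corporate bonds 397.4, acquisition of a foreign subsidiary by a resident firm (outward FDI) 569.9.)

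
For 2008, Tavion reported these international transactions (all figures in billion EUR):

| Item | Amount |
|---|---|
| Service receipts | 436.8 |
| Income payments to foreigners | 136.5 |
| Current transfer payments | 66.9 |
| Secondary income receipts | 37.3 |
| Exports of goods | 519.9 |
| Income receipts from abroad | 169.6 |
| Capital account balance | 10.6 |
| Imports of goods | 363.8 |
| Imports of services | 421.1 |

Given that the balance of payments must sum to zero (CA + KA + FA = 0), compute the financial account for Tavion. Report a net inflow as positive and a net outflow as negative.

-185.9

Goods balance = 519.9 - 363.8 = 156.1
Services balance = 436.8 - 421.1 = 15.7
Trade balance (goods + services) = 156.1 + 15.7 = 171.8
Net primary income = 169.6 - 136.5 = 33.1
Net secondary income = 37.3 - 66.9 = -29.6
Current account = 171.8 + 33.1 + (-29.6) = 175.3
Financial account = -(175.3 + 10.6) = -185.9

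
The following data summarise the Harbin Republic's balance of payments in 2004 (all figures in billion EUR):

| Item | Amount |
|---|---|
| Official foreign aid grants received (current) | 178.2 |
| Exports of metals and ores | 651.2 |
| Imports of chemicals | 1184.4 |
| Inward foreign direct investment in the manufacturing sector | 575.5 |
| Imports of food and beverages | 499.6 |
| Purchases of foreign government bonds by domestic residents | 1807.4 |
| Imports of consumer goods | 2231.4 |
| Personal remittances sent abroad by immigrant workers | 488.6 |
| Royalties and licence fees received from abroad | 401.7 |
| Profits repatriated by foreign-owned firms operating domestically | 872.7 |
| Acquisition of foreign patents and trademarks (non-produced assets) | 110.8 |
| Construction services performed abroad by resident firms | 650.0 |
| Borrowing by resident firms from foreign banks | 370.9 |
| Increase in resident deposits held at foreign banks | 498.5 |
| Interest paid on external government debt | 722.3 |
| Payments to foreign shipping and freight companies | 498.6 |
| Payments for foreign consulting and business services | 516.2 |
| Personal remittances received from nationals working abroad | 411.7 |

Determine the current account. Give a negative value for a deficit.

Goods: -1184.4 - 2231.4 + 651.2 - 499.6 = -3264.2
Services: 401.7 - 498.6 - 516.2 + 650.0 = 36.9
Primary income: -872.7 - 722.3 = -1595.0
Secondary income: 178.2 + 411.7 - 488.6 = 101.3
Current account = (-3264.2) + 36.9 + (-1595.0) + 101.3 = -4721.0
(Excluded from the current account — financial account: inward foreign direct investment in the manufacturing sector 575.5, purchases of foreign government bonds by domestic residents 1807.4, borrowing by resident firms from foreign banks 370.9, increase in resident deposits held at foreign banks 498.5; capital account: acquisition of foreign patents and trademarks (non-produced assets) 110.8.)

-4721.0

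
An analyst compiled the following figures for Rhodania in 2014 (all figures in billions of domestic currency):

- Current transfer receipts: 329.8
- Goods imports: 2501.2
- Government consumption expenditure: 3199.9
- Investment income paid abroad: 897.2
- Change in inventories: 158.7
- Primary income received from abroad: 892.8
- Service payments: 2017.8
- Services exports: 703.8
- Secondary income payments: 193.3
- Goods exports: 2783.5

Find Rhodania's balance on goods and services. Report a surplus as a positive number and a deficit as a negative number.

-1031.7

Goods balance = 2783.5 - 2501.2 = 282.3
Services balance = 703.8 - 2017.8 = -1314.0
Trade balance (goods + services) = 282.3 + (-1314.0) = -1031.7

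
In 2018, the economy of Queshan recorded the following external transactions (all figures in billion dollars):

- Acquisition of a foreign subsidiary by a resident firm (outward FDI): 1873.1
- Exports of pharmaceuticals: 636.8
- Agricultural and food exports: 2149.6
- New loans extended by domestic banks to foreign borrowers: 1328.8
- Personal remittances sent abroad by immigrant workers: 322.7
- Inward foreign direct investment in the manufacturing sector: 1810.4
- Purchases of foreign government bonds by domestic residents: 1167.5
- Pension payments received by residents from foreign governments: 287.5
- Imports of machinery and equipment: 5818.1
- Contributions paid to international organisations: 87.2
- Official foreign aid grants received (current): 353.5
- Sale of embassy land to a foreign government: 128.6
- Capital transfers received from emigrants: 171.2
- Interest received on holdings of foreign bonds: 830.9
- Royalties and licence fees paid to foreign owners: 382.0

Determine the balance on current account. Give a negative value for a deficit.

Goods: 2149.6 - 5818.1 + 636.8 = -3031.7
Services: -382.0
Primary income: 830.9
Secondary income: -87.2 + 353.5 - 322.7 + 287.5 = 231.1
Current account = (-3031.7) + (-382.0) + 830.9 + 231.1 = -2351.7
(Excluded from the current account — financial account: acquisition of a foreign subsidiary by a resident firm (outward FDI) 1873.1, new loans extended by domestic banks to foreign borrowers 1328.8, inward foreign direct investment in the manufacturing sector 1810.4, purchases of foreign government bonds by domestic residents 1167.5; capital account: sale of embassy land to a foreign government 128.6, capital transfers received from emigrants 171.2.)

-2351.7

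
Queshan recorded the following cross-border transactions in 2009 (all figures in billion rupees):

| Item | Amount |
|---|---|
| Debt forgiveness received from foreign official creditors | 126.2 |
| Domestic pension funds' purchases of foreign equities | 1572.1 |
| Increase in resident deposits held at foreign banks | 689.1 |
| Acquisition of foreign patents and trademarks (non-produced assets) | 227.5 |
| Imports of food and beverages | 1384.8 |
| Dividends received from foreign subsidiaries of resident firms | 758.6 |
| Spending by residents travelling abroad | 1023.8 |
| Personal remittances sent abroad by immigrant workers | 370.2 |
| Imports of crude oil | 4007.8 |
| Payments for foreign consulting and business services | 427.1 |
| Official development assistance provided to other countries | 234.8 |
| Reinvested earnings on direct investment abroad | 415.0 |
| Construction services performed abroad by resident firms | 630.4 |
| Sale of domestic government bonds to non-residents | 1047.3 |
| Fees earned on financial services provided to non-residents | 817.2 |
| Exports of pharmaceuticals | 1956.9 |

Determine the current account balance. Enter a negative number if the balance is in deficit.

-2870.4

Goods: 1956.9 - 4007.8 - 1384.8 = -3435.7
Services: 817.2 + 630.4 - 1023.8 - 427.1 = -3.3
Primary income: 415.0 + 758.6 = 1173.6
Secondary income: -370.2 - 234.8 = -605.0
Current account = (-3435.7) + (-3.3) + 1173.6 + (-605.0) = -2870.4
(Excluded from the current account — capital account: debt forgiveness received from foreign official creditors 126.2, acquisition of foreign patents and trademarks (non-produced assets) 227.5; financial account: domestic pension funds' purchases of foreign equities 1572.1, increase in resident deposits held at foreign banks 689.1, sale of domestic government bonds to non-residents 1047.3.)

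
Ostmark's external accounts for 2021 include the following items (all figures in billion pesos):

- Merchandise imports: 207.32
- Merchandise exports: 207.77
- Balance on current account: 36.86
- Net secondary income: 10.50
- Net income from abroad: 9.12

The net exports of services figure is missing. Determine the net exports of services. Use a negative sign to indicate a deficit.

Current account = goods balance + services balance + net primary income + net secondary income
Sum of the known components = 20.07
Net exports of services = CA - (known components) = 36.86 - 20.07 = 16.79

16.79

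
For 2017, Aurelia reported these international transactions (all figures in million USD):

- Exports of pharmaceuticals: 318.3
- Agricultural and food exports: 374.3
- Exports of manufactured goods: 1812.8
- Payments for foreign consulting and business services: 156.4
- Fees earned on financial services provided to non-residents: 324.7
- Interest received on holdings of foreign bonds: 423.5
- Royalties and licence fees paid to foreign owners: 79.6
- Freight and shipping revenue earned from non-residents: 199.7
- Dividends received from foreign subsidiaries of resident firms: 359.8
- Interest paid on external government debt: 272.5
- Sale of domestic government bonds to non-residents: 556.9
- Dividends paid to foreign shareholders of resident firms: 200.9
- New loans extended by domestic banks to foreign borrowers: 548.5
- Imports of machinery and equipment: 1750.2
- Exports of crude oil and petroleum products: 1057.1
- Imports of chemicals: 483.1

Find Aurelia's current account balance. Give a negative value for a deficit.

Goods: 1057.1 - 1750.2 + 318.3 - 483.1 + 374.3 + 1812.8 = 1329.2
Services: 324.7 - 79.6 + 199.7 - 156.4 = 288.4
Primary income: -200.9 - 272.5 + 359.8 + 423.5 = 309.9
Current account = 1329.2 + 288.4 + 309.9 = 1927.5
(Excluded from the current account — financial account: sale of domestic government bonds to non-residents 556.9, new loans extended by domestic banks to foreign borrowers 548.5.)

1927.5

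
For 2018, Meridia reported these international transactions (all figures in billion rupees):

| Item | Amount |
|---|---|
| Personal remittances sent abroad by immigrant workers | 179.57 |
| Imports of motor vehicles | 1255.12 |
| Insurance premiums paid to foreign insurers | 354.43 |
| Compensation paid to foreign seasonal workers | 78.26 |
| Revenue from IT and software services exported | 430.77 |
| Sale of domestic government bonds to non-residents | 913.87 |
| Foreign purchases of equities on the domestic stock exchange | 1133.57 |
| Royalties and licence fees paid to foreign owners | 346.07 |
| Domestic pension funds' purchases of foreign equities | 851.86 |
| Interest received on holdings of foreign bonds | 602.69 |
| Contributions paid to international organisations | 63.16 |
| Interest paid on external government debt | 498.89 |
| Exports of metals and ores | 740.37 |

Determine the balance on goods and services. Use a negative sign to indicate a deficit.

Goods: 740.37 - 1255.12 = -514.75
Services: -354.43 + 430.77 - 346.07 = -269.73
Trade balance = -514.75 + (-269.73) = -784.48
(Excluded from the trade balance — secondary income: personal remittances sent abroad by immigrant workers 179.57, contributions paid to international organisations 63.16; primary income: compensation paid to foreign seasonal workers 78.26, interest received on holdings of foreign bonds 602.69, interest paid on external government debt 498.89; financial account: sale of domestic government bonds to non-residents 913.87, foreign purchases of equities on the domestic stock exchange 1133.57, domestic pension funds' purchases of foreign equities 851.86.)

-784.48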